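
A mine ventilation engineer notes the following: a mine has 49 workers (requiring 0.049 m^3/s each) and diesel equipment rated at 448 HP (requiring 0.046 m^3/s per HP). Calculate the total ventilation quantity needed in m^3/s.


23.009 m^3/s

Airflow for workers:
Q_people = 49 * 0.049 = 2.401 m^3/s
Airflow for diesel equipment:
Q_diesel = 448 * 0.046 = 20.608 m^3/s
Total ventilation:
Q_total = 2.401 + 20.608
= 23.009 m^3/s


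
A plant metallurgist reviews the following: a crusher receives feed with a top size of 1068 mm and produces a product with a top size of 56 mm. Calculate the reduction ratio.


Reduction ratio = feed size / product size
= 1068 / 56
= 19.0714

19.0714


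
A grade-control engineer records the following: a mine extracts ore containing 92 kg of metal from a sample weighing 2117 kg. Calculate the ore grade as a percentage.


4.3458%

Ore grade = (metal mass / ore mass) * 100
= (92 / 2117) * 100
= 0.04345772319 * 100
= 4.3458%


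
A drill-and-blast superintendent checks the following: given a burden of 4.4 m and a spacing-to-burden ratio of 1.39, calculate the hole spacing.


Spacing = burden * ratio
= 4.4 * 1.39
= 6.116 m

6.116 m


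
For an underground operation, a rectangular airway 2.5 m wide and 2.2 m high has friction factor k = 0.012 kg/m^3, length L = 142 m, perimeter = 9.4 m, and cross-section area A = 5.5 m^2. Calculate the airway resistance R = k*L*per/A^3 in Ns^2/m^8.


0.0963 Ns^2/m^8

Compute the numerator:
k * L * per = 0.012 * 142 * 9.4
= 16.0176
Compute the denominator:
A^3 = 5.5^3 = 166.375
Resistance:
R = 16.0176 / 166.375
= 0.0963 Ns^2/m^8


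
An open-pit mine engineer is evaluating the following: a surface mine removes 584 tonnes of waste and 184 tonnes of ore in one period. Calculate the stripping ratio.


3.1739

Stripping ratio = waste tonnage / ore tonnage
= 584 / 184
= 3.1739


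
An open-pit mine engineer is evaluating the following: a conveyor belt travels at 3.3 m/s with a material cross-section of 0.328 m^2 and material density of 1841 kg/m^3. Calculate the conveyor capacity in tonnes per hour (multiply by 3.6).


Volumetric flow = speed * area
= 3.3 * 0.328 = 1.0824 m^3/s
Mass flow = volumetric * density
= 1.0824 * 1841 = 1992.6984 kg/s
Convert to t/h: multiply by 3.6
Capacity = 1992.6984 * 3.6
= 7173.7142 t/h

7173.7142 t/h


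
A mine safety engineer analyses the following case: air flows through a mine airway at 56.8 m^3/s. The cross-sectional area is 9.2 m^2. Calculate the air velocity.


Velocity = flow rate / cross-sectional area
= 56.8 / 9.2
= 6.1739 m/s

6.1739 m/s


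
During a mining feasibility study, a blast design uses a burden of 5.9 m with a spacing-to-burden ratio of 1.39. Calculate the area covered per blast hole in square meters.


48.3859 m^2

First, find the spacing:
Spacing = burden * ratio = 5.9 * 1.39
= 8.201 m
Then, calculate the area:
Area = burden * spacing = 5.9 * 8.201
= 48.3859 m^2


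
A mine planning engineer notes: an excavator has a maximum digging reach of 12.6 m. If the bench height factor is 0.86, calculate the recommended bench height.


10.836 m

Bench height = reach * factor
= 12.6 * 0.86
= 10.836 m


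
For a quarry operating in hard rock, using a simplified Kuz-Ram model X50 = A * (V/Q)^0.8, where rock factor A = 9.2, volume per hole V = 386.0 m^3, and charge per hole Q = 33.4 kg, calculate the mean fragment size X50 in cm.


Compute V/Q:
V/Q = 386.0 / 33.4 = 11.55688623
Raise to the power 0.8:
(V/Q)^0.8 = 11.55688623^0.8 = 7.083904053
Multiply by A:
X50 = 9.2 * 7.083904053
= 65.1719 cm

65.1719 cm


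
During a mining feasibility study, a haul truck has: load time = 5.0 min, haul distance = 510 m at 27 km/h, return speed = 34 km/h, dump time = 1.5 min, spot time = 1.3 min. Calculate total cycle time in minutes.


9.8333 min

Convert haul speed to m/min: 27 * 1000/60 = 450 m/min
Haul time = 510 / 450 = 1.133333333 min
Convert return speed to m/min: 34 * 1000/60 = 566.6666667 m/min
Return time = 510 / 566.6666667 = 0.9 min
Total cycle time:
= 5.0 + 1.133333333 + 1.5 + 0.9 + 1.3
= 9.8333 min


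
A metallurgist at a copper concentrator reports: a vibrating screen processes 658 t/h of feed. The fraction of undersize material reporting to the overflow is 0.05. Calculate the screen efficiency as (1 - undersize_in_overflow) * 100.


95.0%

Screen efficiency = (1 - fraction of undersize in overflow) * 100
= (1 - 0.05) * 100
= 0.95 * 100
= 95.0%


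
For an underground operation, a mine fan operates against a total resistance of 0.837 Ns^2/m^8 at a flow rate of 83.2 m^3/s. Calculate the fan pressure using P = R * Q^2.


Compute Q^2:
Q^2 = 83.2^2 = 6922.24
Compute pressure:
P = R * Q^2 = 0.837 * 6922.24
= 5793.9149 Pa

5793.9149 Pa


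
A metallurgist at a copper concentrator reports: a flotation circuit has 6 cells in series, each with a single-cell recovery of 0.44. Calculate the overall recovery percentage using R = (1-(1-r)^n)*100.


96.9159%

Complement of single-cell recovery:
1 - r = 1 - 0.44 = 0.56
Raise to power n:
(1 - r)^6 = 0.56^6 = 0.03084097946
Overall recovery:
R = (1 - 0.03084097946) * 100
= 96.9159%


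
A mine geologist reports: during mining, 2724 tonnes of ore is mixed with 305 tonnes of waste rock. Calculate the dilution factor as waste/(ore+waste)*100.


10.0693%

Total material = ore + waste
= 2724 + 305 = 3029 tonnes
Dilution = waste / total * 100
= 305 / 3029 * 100
= 0.1006932981 * 100
= 10.0693%


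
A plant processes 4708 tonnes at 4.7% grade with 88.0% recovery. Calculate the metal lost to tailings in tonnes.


Total metal in feed:
= 4708 * 4.7 / 100 = 221.276 tonnes
Metal recovered:
= 221.276 * 88.0 / 100 = 194.72288 tonnes
Metal lost to tailings:
= 221.276 - 194.72288
= 26.5531 tonnes

26.5531 tonnes


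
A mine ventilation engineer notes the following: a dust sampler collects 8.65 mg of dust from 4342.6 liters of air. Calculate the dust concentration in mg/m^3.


Convert liters to m^3: 1 m^3 = 1000 L
Concentration = mass / volume * 1000
= 8.65 / 4342.6 * 1000
= 0.001991894257 * 1000
= 1.9919 mg/m^3

1.9919 mg/m^3


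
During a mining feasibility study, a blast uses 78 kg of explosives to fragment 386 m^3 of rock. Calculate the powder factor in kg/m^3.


Powder factor = explosive mass / rock volume
= 78 / 386
= 0.2021 kg/m^3

0.2021 kg/m^3


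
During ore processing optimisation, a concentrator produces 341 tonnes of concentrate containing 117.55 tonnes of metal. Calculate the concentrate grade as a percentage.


Grade = (metal in concentrate / concentrate mass) * 100
= (117.55 / 341) * 100
= 0.3447214076 * 100
= 34.4721%

34.4721%


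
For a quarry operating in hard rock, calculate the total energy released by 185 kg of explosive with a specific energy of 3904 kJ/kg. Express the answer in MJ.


Energy = mass * specific_energy / 1000
= 185 * 3904 / 1000
= 722240 / 1000
= 722.24 MJ

722.24 MJ


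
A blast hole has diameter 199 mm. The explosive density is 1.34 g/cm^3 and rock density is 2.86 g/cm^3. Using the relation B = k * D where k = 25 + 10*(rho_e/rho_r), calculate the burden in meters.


5.9074 m

First, compute k:
rho_e / rho_r = 1.34 / 2.86 = 0.4685314685
k = 25 + 10 * 0.4685314685 = 29.68531469
Then, compute burden:
B = k * D / 1000 = 29.68531469 * 199 / 1000
= 5907.377622 / 1000
= 5.9074 m


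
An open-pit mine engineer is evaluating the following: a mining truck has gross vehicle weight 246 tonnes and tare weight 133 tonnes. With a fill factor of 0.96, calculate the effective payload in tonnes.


108.48 tonnes

Maximum payload = gross - tare
= 246 - 133 = 113 tonnes
Effective payload = max payload * fill factor
= 113 * 0.96
= 108.48 tonnes


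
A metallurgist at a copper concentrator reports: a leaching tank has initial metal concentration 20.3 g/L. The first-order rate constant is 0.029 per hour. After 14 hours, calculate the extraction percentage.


Compute the exponent:
-k * t = -0.029 * 14 = -0.406
Remaining concentration:
C = 20.3 * exp(-0.406)
= 20.3 * 0.6663101674
= 13.5260964 g/L
Extracted = 20.3 - 13.5260964 = 6.773903601 g/L
Extraction % = 6.773903601 / 20.3 * 100
= 33.369%

33.369%


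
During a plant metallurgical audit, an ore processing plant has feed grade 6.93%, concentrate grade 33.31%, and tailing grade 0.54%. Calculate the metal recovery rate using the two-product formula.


93.7272%

Using the two-product formula:
R = 100 * c * (f - t) / (f * (c - t))
Numerator = 100 * 33.31 * (6.93 - 0.54)
= 100 * 33.31 * 6.39
= 21285.09
Denominator = 6.93 * (33.31 - 0.54)
= 6.93 * 32.77
= 227.0961
R = 21285.09 / 227.0961
= 93.7272%


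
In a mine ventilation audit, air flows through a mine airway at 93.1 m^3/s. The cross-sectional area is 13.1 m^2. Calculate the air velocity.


Velocity = flow rate / cross-sectional area
= 93.1 / 13.1
= 7.1069 m/s

7.1069 m/s


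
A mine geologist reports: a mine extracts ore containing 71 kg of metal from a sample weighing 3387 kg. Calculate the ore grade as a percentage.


2.0963%

Ore grade = (metal mass / ore mass) * 100
= (71 / 3387) * 100
= 0.02096250369 * 100
= 2.0963%


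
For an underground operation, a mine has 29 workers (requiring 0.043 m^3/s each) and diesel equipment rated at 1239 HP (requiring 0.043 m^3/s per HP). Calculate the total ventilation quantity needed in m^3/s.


Airflow for workers:
Q_people = 29 * 0.043 = 1.247 m^3/s
Airflow for diesel equipment:
Q_diesel = 1239 * 0.043 = 53.277 m^3/s
Total ventilation:
Q_total = 1.247 + 53.277
= 54.524 m^3/s

54.524 m^3/s


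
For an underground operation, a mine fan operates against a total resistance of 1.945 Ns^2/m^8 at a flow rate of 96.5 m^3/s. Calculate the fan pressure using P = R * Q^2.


18112.3263 Pa

Compute Q^2:
Q^2 = 96.5^2 = 9312.25
Compute pressure:
P = R * Q^2 = 1.945 * 9312.25
= 18112.3263 Pa


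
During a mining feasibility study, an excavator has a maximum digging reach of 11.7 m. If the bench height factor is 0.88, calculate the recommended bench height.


10.296 m

Bench height = reach * factor
= 11.7 * 0.88
= 10.296 m


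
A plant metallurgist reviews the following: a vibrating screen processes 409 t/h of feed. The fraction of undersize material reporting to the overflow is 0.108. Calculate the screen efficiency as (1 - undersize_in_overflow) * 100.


89.2%

Screen efficiency = (1 - fraction of undersize in overflow) * 100
= (1 - 0.108) * 100
= 0.892 * 100
= 89.2%


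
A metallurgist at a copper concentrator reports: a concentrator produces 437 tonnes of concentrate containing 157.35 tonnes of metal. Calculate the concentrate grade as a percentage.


36.0069%

Grade = (metal in concentrate / concentrate mass) * 100
= (157.35 / 437) * 100
= 0.3600686499 * 100
= 36.0069%


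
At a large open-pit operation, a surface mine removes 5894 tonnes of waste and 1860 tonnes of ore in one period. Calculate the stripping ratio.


Stripping ratio = waste tonnage / ore tonnage
= 5894 / 1860
= 3.1688

3.1688


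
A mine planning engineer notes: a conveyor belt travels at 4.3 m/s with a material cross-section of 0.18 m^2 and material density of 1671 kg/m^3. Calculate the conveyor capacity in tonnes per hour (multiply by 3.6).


4656.0744 t/h

Volumetric flow = speed * area
= 4.3 * 0.18 = 0.774 m^3/s
Mass flow = volumetric * density
= 0.774 * 1671 = 1293.354 kg/s
Convert to t/h: multiply by 3.6
Capacity = 1293.354 * 3.6
= 4656.0744 t/h


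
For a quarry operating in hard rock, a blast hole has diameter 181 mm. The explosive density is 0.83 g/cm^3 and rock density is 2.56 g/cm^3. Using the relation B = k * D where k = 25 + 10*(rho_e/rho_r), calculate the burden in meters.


5.1118 m

First, compute k:
rho_e / rho_r = 0.83 / 2.56 = 0.32421875
k = 25 + 10 * 0.32421875 = 28.2421875
Then, compute burden:
B = k * D / 1000 = 28.2421875 * 181 / 1000
= 5111.835938 / 1000
= 5.1118 m


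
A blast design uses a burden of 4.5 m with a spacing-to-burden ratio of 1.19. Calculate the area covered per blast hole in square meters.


24.0975 m^2

First, find the spacing:
Spacing = burden * ratio = 4.5 * 1.19
= 5.355 m
Then, calculate the area:
Area = burden * spacing = 4.5 * 5.355
= 24.0975 m^2


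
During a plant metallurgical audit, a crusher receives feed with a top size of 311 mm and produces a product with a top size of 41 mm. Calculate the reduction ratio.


Reduction ratio = feed size / product size
= 311 / 41
= 7.5854

7.5854


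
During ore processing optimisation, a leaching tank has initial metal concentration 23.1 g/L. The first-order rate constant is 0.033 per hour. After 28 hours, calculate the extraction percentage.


60.3072%

Compute the exponent:
-k * t = -0.033 * 28 = -0.924
Remaining concentration:
C = 23.1 * exp(-0.924)
= 23.1 * 0.3969281488
= 9.169040238 g/L
Extracted = 23.1 - 9.169040238 = 13.93095976 g/L
Extraction % = 13.93095976 / 23.1 * 100
= 60.3072%


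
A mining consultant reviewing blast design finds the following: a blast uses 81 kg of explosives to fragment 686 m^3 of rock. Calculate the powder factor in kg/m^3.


0.1181 kg/m^3

Powder factor = explosive mass / rock volume
= 81 / 686
= 0.1181 kg/m^3


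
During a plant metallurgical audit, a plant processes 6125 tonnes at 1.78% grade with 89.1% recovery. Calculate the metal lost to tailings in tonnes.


Total metal in feed:
= 6125 * 1.78 / 100 = 109.025 tonnes
Metal recovered:
= 109.025 * 89.1 / 100 = 97.141275 tonnes
Metal lost to tailings:
= 109.025 - 97.141275
= 11.8837 tonnes

11.8837 tonnes


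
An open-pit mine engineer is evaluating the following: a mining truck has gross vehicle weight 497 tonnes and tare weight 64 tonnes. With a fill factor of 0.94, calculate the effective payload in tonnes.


407.02 tonnes

Maximum payload = gross - tare
= 497 - 64 = 433 tonnes
Effective payload = max payload * fill factor
= 433 * 0.94
= 407.02 tonnes


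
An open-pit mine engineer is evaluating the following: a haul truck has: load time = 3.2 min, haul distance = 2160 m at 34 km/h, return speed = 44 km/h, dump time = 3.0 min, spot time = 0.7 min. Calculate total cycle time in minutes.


13.6572 min

Convert haul speed to m/min: 34 * 1000/60 = 566.6666667 m/min
Haul time = 2160 / 566.6666667 = 3.811764706 min
Convert return speed to m/min: 44 * 1000/60 = 733.3333333 m/min
Return time = 2160 / 733.3333333 = 2.945454545 min
Total cycle time:
= 3.2 + 3.811764706 + 3.0 + 2.945454545 + 0.7
= 13.6572 min


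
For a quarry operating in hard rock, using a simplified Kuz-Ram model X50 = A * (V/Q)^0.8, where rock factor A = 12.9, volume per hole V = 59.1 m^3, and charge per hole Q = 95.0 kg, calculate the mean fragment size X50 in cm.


Compute V/Q:
V/Q = 59.1 / 95.0 = 0.6221052632
Raise to the power 0.8:
(V/Q)^0.8 = 0.6221052632^0.8 = 0.6840551241
Multiply by A:
X50 = 12.9 * 0.6840551241
= 8.8243 cm

8.8243 cm


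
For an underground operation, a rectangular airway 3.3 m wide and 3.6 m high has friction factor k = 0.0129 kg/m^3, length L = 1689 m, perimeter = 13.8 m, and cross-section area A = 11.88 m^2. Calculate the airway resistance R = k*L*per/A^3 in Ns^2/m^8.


Compute the numerator:
k * L * per = 0.0129 * 1689 * 13.8
= 300.67578
Compute the denominator:
A^3 = 11.88^3 = 1676.676672
Resistance:
R = 300.67578 / 1676.676672
= 0.1793 Ns^2/m^8

0.1793 Ns^2/m^8


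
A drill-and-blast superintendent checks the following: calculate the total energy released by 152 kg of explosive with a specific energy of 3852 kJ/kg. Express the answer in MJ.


585.504 MJ

Energy = mass * specific_energy / 1000
= 152 * 3852 / 1000
= 585504 / 1000
= 585.504 MJ


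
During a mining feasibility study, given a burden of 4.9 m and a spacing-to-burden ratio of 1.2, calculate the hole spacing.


Spacing = burden * ratio
= 4.9 * 1.2
= 5.88 m

5.88 m


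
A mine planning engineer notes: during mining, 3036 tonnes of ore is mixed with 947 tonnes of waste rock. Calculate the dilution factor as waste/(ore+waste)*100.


Total material = ore + waste
= 3036 + 947 = 3983 tonnes
Dilution = waste / total * 100
= 947 / 3983 * 100
= 0.237760482 * 100
= 23.776%

23.776%


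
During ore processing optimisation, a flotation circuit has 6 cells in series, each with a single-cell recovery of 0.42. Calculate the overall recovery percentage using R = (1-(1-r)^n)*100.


96.1931%

Complement of single-cell recovery:
1 - r = 1 - 0.42 = 0.58
Raise to power n:
(1 - r)^6 = 0.58^6 = 0.03806869254
Overall recovery:
R = (1 - 0.03806869254) * 100
= 96.1931%


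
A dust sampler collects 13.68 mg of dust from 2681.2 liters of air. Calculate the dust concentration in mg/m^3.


5.1022 mg/m^3

Convert liters to m^3: 1 m^3 = 1000 L
Concentration = mass / volume * 1000
= 13.68 / 2681.2 * 1000
= 0.005102193048 * 1000
= 5.1022 mg/m^3


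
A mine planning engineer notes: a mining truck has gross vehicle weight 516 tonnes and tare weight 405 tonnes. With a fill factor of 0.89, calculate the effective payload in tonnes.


98.79 tonnes

Maximum payload = gross - tare
= 516 - 405 = 111 tonnes
Effective payload = max payload * fill factor
= 111 * 0.89
= 98.79 tonnes


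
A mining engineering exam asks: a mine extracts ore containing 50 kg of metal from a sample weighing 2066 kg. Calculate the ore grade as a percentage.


2.4201%

Ore grade = (metal mass / ore mass) * 100
= (50 / 2066) * 100
= 0.02420135528 * 100
= 2.4201%


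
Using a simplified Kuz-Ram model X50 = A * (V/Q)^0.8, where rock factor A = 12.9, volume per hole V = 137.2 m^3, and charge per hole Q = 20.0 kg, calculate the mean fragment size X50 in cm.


60.2073 cm

Compute V/Q:
V/Q = 137.2 / 20.0 = 6.86
Raise to the power 0.8:
(V/Q)^0.8 = 6.86^0.8 = 4.667230959
Multiply by A:
X50 = 12.9 * 4.667230959
= 60.2073 cm


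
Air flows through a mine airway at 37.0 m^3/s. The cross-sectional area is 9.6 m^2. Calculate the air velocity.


3.8542 m/s

Velocity = flow rate / cross-sectional area
= 37.0 / 9.6
= 3.8542 m/s


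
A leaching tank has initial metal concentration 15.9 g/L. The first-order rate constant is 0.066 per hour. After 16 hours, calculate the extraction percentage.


65.2156%

Compute the exponent:
-k * t = -0.066 * 16 = -1.056
Remaining concentration:
C = 15.9 * exp(-1.056)
= 15.9 * 0.3478444089
= 5.530726102 g/L
Extracted = 15.9 - 5.530726102 = 10.3692739 g/L
Extraction % = 10.3692739 / 15.9 * 100
= 65.2156%


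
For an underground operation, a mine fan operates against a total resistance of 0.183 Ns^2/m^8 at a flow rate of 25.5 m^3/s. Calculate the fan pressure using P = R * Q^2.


Compute Q^2:
Q^2 = 25.5^2 = 650.25
Compute pressure:
P = R * Q^2 = 0.183 * 650.25
= 118.9958 Pa

118.9958 Pa


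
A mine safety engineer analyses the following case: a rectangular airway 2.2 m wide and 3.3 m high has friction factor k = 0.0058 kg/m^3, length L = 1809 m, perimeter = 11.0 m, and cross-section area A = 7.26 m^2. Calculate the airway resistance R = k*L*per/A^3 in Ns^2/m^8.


0.3016 Ns^2/m^8

Compute the numerator:
k * L * per = 0.0058 * 1809 * 11.0
= 115.4142
Compute the denominator:
A^3 = 7.26^3 = 382.657176
Resistance:
R = 115.4142 / 382.657176
= 0.3016 Ns^2/m^8


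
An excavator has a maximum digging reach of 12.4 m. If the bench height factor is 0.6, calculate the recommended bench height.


7.44 m

Bench height = reach * factor
= 12.4 * 0.6
= 7.44 m


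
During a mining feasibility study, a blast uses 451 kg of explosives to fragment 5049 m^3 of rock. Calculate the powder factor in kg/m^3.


Powder factor = explosive mass / rock volume
= 451 / 5049
= 0.0893 kg/m^3

0.0893 kg/m^3


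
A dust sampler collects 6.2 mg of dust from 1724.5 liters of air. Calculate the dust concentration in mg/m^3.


3.5952 mg/m^3

Convert liters to m^3: 1 m^3 = 1000 L
Concentration = mass / volume * 1000
= 6.2 / 1724.5 * 1000
= 0.003595244999 * 1000
= 3.5952 mg/m^3


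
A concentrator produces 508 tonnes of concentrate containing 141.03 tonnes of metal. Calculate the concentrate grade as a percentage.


27.7618%

Grade = (metal in concentrate / concentrate mass) * 100
= (141.03 / 508) * 100
= 0.2776181102 * 100
= 27.7618%


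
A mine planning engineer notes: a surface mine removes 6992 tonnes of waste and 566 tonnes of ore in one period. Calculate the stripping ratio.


12.3534

Stripping ratio = waste tonnage / ore tonnage
= 6992 / 566
= 12.3534


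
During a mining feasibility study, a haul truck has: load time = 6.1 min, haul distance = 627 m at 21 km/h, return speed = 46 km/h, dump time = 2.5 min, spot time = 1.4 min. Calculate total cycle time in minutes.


Convert haul speed to m/min: 21 * 1000/60 = 350 m/min
Haul time = 627 / 350 = 1.791428571 min
Convert return speed to m/min: 46 * 1000/60 = 766.6666667 m/min
Return time = 627 / 766.6666667 = 0.817826087 min
Total cycle time:
= 6.1 + 1.791428571 + 2.5 + 0.817826087 + 1.4
= 12.6093 min

12.6093 min


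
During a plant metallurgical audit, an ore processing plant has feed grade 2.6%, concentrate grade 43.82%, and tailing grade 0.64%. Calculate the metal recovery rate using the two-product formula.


Using the two-product formula:
R = 100 * c * (f - t) / (f * (c - t))
Numerator = 100 * 43.82 * (2.6 - 0.64)
= 100 * 43.82 * 1.96
= 8588.72
Denominator = 2.6 * (43.82 - 0.64)
= 2.6 * 43.18
= 112.268
R = 8588.72 / 112.268
= 76.5019%

76.5019%


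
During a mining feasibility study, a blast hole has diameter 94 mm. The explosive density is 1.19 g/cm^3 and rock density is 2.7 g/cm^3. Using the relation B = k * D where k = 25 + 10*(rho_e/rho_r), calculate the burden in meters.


First, compute k:
rho_e / rho_r = 1.19 / 2.7 = 0.4407407407
k = 25 + 10 * 0.4407407407 = 29.40740741
Then, compute burden:
B = k * D / 1000 = 29.40740741 * 94 / 1000
= 2764.296296 / 1000
= 2.7643 m

2.7643 m


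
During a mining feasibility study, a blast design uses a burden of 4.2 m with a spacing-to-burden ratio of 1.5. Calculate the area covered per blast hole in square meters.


First, find the spacing:
Spacing = burden * ratio = 4.2 * 1.5
= 6.3 m
Then, calculate the area:
Area = burden * spacing = 4.2 * 6.3
= 26.46 m^2

26.46 m^2


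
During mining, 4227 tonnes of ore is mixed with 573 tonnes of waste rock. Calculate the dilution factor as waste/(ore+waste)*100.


Total material = ore + waste
= 4227 + 573 = 4800 tonnes
Dilution = waste / total * 100
= 573 / 4800 * 100
= 0.119375 * 100
= 11.9375%

11.9375%


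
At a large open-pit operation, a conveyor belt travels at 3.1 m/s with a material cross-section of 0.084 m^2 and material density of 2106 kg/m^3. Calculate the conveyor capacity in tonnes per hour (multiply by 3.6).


Volumetric flow = speed * area
= 3.1 * 0.084 = 0.2604 m^3/s
Mass flow = volumetric * density
= 0.2604 * 2106 = 548.4024 kg/s
Convert to t/h: multiply by 3.6
Capacity = 548.4024 * 3.6
= 1974.2486 t/h

1974.2486 t/h


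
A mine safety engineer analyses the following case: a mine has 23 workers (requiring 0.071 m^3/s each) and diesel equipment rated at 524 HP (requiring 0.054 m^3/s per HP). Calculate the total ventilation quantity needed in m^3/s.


Airflow for workers:
Q_people = 23 * 0.071 = 1.633 m^3/s
Airflow for diesel equipment:
Q_diesel = 524 * 0.054 = 28.296 m^3/s
Total ventilation:
Q_total = 1.633 + 28.296
= 29.929 m^3/s

29.929 m^3/s


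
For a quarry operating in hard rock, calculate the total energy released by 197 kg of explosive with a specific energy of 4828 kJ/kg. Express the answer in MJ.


951.116 MJ

Energy = mass * specific_energy / 1000
= 197 * 4828 / 1000
= 951116 / 1000
= 951.116 MJ


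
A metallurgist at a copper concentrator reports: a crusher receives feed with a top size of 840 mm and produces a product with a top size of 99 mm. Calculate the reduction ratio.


Reduction ratio = feed size / product size
= 840 / 99
= 8.4848

8.4848


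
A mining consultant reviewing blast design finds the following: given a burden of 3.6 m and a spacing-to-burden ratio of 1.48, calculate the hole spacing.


5.328 m

Spacing = burden * ratio
= 3.6 * 1.48
= 5.328 m


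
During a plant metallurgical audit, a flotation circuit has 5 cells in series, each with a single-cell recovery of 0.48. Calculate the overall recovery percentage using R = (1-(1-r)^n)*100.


Complement of single-cell recovery:
1 - r = 1 - 0.48 = 0.52
Raise to power n:
(1 - r)^5 = 0.52^5 = 0.0380204032
Overall recovery:
R = (1 - 0.0380204032) * 100
= 96.198%

96.198%


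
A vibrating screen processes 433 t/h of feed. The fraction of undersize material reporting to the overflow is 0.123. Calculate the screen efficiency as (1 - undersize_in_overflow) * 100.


Screen efficiency = (1 - fraction of undersize in overflow) * 100
= (1 - 0.123) * 100
= 0.877 * 100
= 87.7%

87.7%


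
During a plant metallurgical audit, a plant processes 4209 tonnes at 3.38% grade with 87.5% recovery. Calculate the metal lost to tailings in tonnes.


Total metal in feed:
= 4209 * 3.38 / 100 = 142.2642 tonnes
Metal recovered:
= 142.2642 * 87.5 / 100 = 124.481175 tonnes
Metal lost to tailings:
= 142.2642 - 124.481175
= 17.783 tonnes

17.783 tonnes


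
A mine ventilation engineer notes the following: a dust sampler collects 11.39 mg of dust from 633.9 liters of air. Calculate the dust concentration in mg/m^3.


17.9681 mg/m^3

Convert liters to m^3: 1 m^3 = 1000 L
Concentration = mass / volume * 1000
= 11.39 / 633.9 * 1000
= 0.01796813378 * 1000
= 17.9681 mg/m^3


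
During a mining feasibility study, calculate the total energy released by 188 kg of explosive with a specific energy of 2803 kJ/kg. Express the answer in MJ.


526.964 MJ

Energy = mass * specific_energy / 1000
= 188 * 2803 / 1000
= 526964 / 1000
= 526.964 MJ


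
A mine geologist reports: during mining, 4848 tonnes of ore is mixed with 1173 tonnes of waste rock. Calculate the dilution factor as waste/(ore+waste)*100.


19.4818%

Total material = ore + waste
= 4848 + 1173 = 6021 tonnes
Dilution = waste / total * 100
= 1173 / 6021 * 100
= 0.1948181365 * 100
= 19.4818%


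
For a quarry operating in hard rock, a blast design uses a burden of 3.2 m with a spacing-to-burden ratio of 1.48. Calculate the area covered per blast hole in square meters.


15.1552 m^2

First, find the spacing:
Spacing = burden * ratio = 3.2 * 1.48
= 4.736 m
Then, calculate the area:
Area = burden * spacing = 3.2 * 4.736
= 15.1552 m^2


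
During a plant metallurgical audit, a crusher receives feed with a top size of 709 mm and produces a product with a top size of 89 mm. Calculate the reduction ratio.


7.9663

Reduction ratio = feed size / product size
= 709 / 89
= 7.9663


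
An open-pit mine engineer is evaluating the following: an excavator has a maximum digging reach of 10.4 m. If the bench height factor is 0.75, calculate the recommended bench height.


7.8 m

Bench height = reach * factor
= 10.4 * 0.75
= 7.8 m


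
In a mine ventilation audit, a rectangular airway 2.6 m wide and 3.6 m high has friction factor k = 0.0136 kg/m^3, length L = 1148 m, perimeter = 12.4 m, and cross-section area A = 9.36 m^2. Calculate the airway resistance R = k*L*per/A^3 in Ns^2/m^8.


0.2361 Ns^2/m^8

Compute the numerator:
k * L * per = 0.0136 * 1148 * 12.4
= 193.59872
Compute the denominator:
A^3 = 9.36^3 = 820.025856
Resistance:
R = 193.59872 / 820.025856
= 0.2361 Ns^2/m^8


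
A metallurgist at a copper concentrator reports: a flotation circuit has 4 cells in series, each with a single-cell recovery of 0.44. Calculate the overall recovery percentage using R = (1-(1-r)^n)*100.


90.1655%

Complement of single-cell recovery:
1 - r = 1 - 0.44 = 0.56
Raise to power n:
(1 - r)^4 = 0.56^4 = 0.09834496
Overall recovery:
R = (1 - 0.09834496) * 100
= 90.1655%


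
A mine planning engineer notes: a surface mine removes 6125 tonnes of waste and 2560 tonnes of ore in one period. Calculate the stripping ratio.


2.3926

Stripping ratio = waste tonnage / ore tonnage
= 6125 / 2560
= 2.3926


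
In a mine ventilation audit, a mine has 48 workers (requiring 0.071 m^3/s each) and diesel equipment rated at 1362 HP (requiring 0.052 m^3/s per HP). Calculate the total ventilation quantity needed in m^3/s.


Airflow for workers:
Q_people = 48 * 0.071 = 3.408 m^3/s
Airflow for diesel equipment:
Q_diesel = 1362 * 0.052 = 70.824 m^3/s
Total ventilation:
Q_total = 3.408 + 70.824
= 74.232 m^3/s

74.232 m^3/s


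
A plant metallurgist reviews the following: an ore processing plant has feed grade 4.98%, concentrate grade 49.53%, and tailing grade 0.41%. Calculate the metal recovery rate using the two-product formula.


Using the two-product formula:
R = 100 * c * (f - t) / (f * (c - t))
Numerator = 100 * 49.53 * (4.98 - 0.41)
= 100 * 49.53 * 4.57
= 22635.21
Denominator = 4.98 * (49.53 - 0.41)
= 4.98 * 49.12
= 244.6176
R = 22635.21 / 244.6176
= 92.533%

92.533%


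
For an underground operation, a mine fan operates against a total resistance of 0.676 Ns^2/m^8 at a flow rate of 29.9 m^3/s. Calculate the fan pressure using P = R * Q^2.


Compute Q^2:
Q^2 = 29.9^2 = 894.01
Compute pressure:
P = R * Q^2 = 0.676 * 894.01
= 604.3508 Pa

604.3508 Pa


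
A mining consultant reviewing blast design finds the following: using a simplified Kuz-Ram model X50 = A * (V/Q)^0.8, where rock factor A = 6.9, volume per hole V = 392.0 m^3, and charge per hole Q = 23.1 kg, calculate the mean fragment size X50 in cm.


66.4643 cm

Compute V/Q:
V/Q = 392.0 / 23.1 = 16.96969697
Raise to the power 0.8:
(V/Q)^0.8 = 16.96969697^0.8 = 9.63250559
Multiply by A:
X50 = 6.9 * 9.63250559
= 66.4643 cm


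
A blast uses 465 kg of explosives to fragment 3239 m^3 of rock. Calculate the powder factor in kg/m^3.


0.1436 kg/m^3

Powder factor = explosive mass / rock volume
= 465 / 3239
= 0.1436 kg/m^3


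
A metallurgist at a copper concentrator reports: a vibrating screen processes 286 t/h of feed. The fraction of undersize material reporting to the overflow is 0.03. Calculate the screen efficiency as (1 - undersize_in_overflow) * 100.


97.0%

Screen efficiency = (1 - fraction of undersize in overflow) * 100
= (1 - 0.03) * 100
= 0.97 * 100
= 97.0%


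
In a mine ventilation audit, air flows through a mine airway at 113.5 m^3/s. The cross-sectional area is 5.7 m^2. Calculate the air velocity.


Velocity = flow rate / cross-sectional area
= 113.5 / 5.7
= 19.9123 m/s

19.9123 m/s


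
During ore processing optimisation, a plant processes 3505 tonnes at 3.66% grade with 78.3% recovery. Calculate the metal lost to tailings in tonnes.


Total metal in feed:
= 3505 * 3.66 / 100 = 128.283 tonnes
Metal recovered:
= 128.283 * 78.3 / 100 = 100.445589 tonnes
Metal lost to tailings:
= 128.283 - 100.445589
= 27.8374 tonnes

27.8374 tonnes


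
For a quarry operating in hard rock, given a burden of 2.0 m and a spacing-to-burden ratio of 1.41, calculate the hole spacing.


2.82 m

Spacing = burden * ratio
= 2.0 * 1.41
= 2.82 m


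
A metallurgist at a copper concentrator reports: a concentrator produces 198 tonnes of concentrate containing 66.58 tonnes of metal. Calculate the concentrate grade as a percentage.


Grade = (metal in concentrate / concentrate mass) * 100
= (66.58 / 198) * 100
= 0.3362626263 * 100
= 33.6263%

33.6263%


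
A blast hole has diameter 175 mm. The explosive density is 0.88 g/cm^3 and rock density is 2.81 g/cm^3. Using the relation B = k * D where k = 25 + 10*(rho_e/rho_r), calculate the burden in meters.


First, compute k:
rho_e / rho_r = 0.88 / 2.81 = 0.3131672598
k = 25 + 10 * 0.3131672598 = 28.1316726
Then, compute burden:
B = k * D / 1000 = 28.1316726 * 175 / 1000
= 4923.042705 / 1000
= 4.923 m

4.923 m


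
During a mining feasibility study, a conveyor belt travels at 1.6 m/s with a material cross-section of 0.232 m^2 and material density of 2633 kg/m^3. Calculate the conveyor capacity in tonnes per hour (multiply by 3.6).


3518.5306 t/h

Volumetric flow = speed * area
= 1.6 * 0.232 = 0.3712 m^3/s
Mass flow = volumetric * density
= 0.3712 * 2633 = 977.3696 kg/s
Convert to t/h: multiply by 3.6
Capacity = 977.3696 * 3.6
= 3518.5306 t/h


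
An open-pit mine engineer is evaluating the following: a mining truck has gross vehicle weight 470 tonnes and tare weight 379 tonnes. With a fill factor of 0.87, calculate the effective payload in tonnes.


79.17 tonnes

Maximum payload = gross - tare
= 470 - 379 = 91 tonnes
Effective payload = max payload * fill factor
= 91 * 0.87
= 79.17 tonnes


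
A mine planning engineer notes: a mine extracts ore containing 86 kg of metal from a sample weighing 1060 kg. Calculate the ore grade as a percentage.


Ore grade = (metal mass / ore mass) * 100
= (86 / 1060) * 100
= 0.08113207547 * 100
= 8.1132%

8.1132%


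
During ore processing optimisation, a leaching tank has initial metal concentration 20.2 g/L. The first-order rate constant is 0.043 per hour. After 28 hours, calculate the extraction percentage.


70.0008%

Compute the exponent:
-k * t = -0.043 * 28 = -1.204
Remaining concentration:
C = 20.2 * exp(-1.204)
= 20.2 * 0.2999918414
= 6.059835196 g/L
Extracted = 20.2 - 6.059835196 = 14.1401648 g/L
Extraction % = 14.1401648 / 20.2 * 100
= 70.0008%


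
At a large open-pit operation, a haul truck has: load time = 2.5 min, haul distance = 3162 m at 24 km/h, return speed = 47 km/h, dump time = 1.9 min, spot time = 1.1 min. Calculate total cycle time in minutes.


Convert haul speed to m/min: 24 * 1000/60 = 400 m/min
Haul time = 3162 / 400 = 7.905 min
Convert return speed to m/min: 47 * 1000/60 = 783.3333333 m/min
Return time = 3162 / 783.3333333 = 4.036595745 min
Total cycle time:
= 2.5 + 7.905 + 1.9 + 4.036595745 + 1.1
= 17.4416 min

17.4416 min


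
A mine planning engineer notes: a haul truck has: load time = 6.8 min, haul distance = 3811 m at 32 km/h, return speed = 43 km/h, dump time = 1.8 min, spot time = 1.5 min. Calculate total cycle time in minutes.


Convert haul speed to m/min: 32 * 1000/60 = 533.3333333 m/min
Haul time = 3811 / 533.3333333 = 7.145625 min
Convert return speed to m/min: 43 * 1000/60 = 716.6666667 m/min
Return time = 3811 / 716.6666667 = 5.317674419 min
Total cycle time:
= 6.8 + 7.145625 + 1.8 + 5.317674419 + 1.5
= 22.5633 min

22.5633 min


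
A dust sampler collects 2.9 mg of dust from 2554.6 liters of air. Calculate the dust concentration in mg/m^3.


1.1352 mg/m^3

Convert liters to m^3: 1 m^3 = 1000 L
Concentration = mass / volume * 1000
= 2.9 / 2554.6 * 1000
= 0.001135207077 * 1000
= 1.1352 mg/m^3


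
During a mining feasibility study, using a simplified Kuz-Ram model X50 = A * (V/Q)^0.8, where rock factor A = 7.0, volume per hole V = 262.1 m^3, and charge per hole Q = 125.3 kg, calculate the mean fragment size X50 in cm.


12.6331 cm

Compute V/Q:
V/Q = 262.1 / 125.3 = 2.091779729
Raise to the power 0.8:
(V/Q)^0.8 = 2.091779729^0.8 = 1.80473217
Multiply by A:
X50 = 7.0 * 1.80473217
= 12.6331 cm


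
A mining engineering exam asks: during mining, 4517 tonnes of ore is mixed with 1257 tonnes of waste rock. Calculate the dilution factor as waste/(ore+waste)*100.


Total material = ore + waste
= 4517 + 1257 = 5774 tonnes
Dilution = waste / total * 100
= 1257 / 5774 * 100
= 0.2177000346 * 100
= 21.77%

21.77%


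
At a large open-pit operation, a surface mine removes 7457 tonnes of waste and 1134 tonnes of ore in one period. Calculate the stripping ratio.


6.5758

Stripping ratio = waste tonnage / ore tonnage
= 7457 / 1134
= 6.5758


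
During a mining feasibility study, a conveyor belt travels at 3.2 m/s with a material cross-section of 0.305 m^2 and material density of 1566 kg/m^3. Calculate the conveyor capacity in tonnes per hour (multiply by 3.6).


5502.2976 t/h

Volumetric flow = speed * area
= 3.2 * 0.305 = 0.976 m^3/s
Mass flow = volumetric * density
= 0.976 * 1566 = 1528.416 kg/s
Convert to t/h: multiply by 3.6
Capacity = 1528.416 * 3.6
= 5502.2976 t/h


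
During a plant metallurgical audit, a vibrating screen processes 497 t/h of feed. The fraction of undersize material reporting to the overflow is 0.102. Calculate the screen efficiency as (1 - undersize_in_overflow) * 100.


Screen efficiency = (1 - fraction of undersize in overflow) * 100
= (1 - 0.102) * 100
= 0.898 * 100
= 89.8%

89.8%


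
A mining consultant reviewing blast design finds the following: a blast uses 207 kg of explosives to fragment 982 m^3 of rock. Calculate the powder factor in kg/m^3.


0.2108 kg/m^3

Powder factor = explosive mass / rock volume
= 207 / 982
= 0.2108 kg/m^3


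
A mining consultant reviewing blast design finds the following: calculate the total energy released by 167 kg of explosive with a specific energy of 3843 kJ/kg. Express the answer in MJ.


641.781 MJ

Energy = mass * specific_energy / 1000
= 167 * 3843 / 1000
= 641781 / 1000
= 641.781 MJ


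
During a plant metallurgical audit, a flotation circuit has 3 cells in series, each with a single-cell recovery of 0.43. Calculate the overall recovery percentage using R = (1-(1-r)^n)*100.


81.4807%

Complement of single-cell recovery:
1 - r = 1 - 0.43 = 0.57
Raise to power n:
(1 - r)^3 = 0.57^3 = 0.185193
Overall recovery:
R = (1 - 0.185193) * 100
= 81.4807%


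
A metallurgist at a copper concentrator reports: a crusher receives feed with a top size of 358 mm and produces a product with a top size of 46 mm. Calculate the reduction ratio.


7.7826

Reduction ratio = feed size / product size
= 358 / 46
= 7.7826


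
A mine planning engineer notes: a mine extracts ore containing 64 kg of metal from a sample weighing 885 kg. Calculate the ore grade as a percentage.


7.2316%

Ore grade = (metal mass / ore mass) * 100
= (64 / 885) * 100
= 0.07231638418 * 100
= 7.2316%


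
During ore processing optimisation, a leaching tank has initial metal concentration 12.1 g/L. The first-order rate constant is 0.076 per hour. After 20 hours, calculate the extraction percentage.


78.1288%

Compute the exponent:
-k * t = -0.076 * 20 = -1.52
Remaining concentration:
C = 12.1 * exp(-1.52)
= 12.1 * 0.218711887
= 2.646413832 g/L
Extracted = 12.1 - 2.646413832 = 9.453586168 g/L
Extraction % = 9.453586168 / 12.1 * 100
= 78.1288%


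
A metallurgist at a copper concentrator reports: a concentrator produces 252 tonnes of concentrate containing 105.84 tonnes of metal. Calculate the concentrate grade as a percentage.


42.0%

Grade = (metal in concentrate / concentrate mass) * 100
= (105.84 / 252) * 100
= 0.42 * 100
= 42.0%


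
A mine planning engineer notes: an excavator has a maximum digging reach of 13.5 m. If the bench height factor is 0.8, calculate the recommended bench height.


Bench height = reach * factor
= 13.5 * 0.8
= 10.8 m

10.8 m


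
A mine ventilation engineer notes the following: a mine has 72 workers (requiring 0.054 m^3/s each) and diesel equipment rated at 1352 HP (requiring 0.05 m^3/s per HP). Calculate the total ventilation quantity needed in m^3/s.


Airflow for workers:
Q_people = 72 * 0.054 = 3.888 m^3/s
Airflow for diesel equipment:
Q_diesel = 1352 * 0.05 = 67.6 m^3/s
Total ventilation:
Q_total = 3.888 + 67.6
= 71.488 m^3/s

71.488 m^3/s


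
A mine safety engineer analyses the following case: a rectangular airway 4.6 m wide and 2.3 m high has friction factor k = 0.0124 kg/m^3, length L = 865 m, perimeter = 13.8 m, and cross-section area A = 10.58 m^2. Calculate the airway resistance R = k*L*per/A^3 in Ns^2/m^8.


0.125 Ns^2/m^8

Compute the numerator:
k * L * per = 0.0124 * 865 * 13.8
= 148.0188
Compute the denominator:
A^3 = 10.58^3 = 1184.287112
Resistance:
R = 148.0188 / 1184.287112
= 0.125 Ns^2/m^8


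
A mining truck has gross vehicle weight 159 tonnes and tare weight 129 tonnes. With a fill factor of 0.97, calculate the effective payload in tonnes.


29.1 tonnes

Maximum payload = gross - tare
= 159 - 129 = 30 tonnes
Effective payload = max payload * fill factor
= 30 * 0.97
= 29.1 tonnes


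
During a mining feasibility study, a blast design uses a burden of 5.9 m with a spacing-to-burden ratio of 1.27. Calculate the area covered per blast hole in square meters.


44.2087 m^2

First, find the spacing:
Spacing = burden * ratio = 5.9 * 1.27
= 7.493 m
Then, calculate the area:
Area = burden * spacing = 5.9 * 7.493
= 44.2087 m^2
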